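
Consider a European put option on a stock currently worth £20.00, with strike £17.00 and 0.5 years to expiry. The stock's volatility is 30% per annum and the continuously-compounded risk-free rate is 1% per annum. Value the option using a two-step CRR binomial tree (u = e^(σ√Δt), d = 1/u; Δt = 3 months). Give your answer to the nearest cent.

£0.61

CRR parameters: u = e^(σ√Δt) = e^(0.3·√0.25) = 1.1618, d = 1/u = 0.8607
Per-period rate: rΔt = 0.01·0.25 = 0.0025, so R = e^0.0025 = 1.0025
Risk-neutral probability p = (e^0.0025 − 0.8607)/(1.1618 − 0.8607) = 0.1418/0.3011 = 0.4709
Terminal stock prices: S_uu = 27, S_ud = 20, S_dd = 14.82
Terminal payoffs (K − S): max(-9.997, 0) = 0, max(-3, 0) = 0, max(2.184, 0) = 2.184
Node u (S = 23.24): V_u = e^(−0.0025)·[0.4709·0.0000 + 0.5291·0.0000] = 0.0000
Node d (S = 17.21): V_d = e^(−0.0025)·[0.4709·0.0000 + 0.5291·2.1836] = 1.1525
Node 0 (S = 20): V_0 = e^(−0.0025)·[0.4709·0.0000 + 0.5291·1.1525] = 0.6083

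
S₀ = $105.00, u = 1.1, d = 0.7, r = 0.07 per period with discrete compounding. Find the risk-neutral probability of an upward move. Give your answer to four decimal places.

Risk-neutral probability p = (1 + 0.07 − 0.7)/(1.1 − 0.7) = 0.3700/0.4000 = 0.9250

p = 0.9250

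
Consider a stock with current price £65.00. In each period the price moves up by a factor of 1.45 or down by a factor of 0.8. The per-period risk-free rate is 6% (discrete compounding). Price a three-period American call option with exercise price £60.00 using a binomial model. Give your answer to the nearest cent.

Risk-neutral probability p = (1 + 0.06 − 0.8)/(1.45 − 0.8) = 0.2600/0.6500 = 0.4000
Terminal stock prices: S_uuu = 198.2, S_uud = 109.3, S_udd = 60.32, S_ddd = 33.28
Terminal payoffs (S − K): max(138.2, 0) = 138.2, max(49.33, 0) = 49.33, max(0.32, 0) = 0.32, max(-26.72, 0) = 0
Node uu (S = 136.7): continuation = 1/1.06·[0.4000·138.1606 + 0.6000·49.3300] = 80.0587; exercise value = 76.6625 ≤ continuation, so V_uu = 80.0587
Node ud (S = 75.4): continuation = 1/1.06·[0.4000·49.3300 + 0.6000·0.3200] = 18.7962; exercise value = 15.4000 ≤ continuation, so V_ud = 18.7962
Node dd (S = 41.6): continuation = 1/1.06·[0.4000·0.3200 + 0.6000·0.0000] = 0.1208; exercise value = 0.0000 ≤ continuation, so V_dd = 0.1208
Node u (S = 94.25): continuation = 1/1.06·[0.4000·80.0587 + 0.6000·18.7962] = 40.8502; exercise value = 34.2500 ≤ continuation, so V_u = 40.8502
Node d (S = 52): continuation = 1/1.06·[0.4000·18.7962 + 0.6000·0.1208] = 7.1613; exercise value = 0.0000 ≤ continuation, so V_d = 7.1613
Node 0 (S = 65): continuation = 1/1.06·[0.4000·40.8502 + 0.6000·7.1613] = 19.4687; exercise value = 5.0000 ≤ continuation, so V_0 = 19.4687

£19.47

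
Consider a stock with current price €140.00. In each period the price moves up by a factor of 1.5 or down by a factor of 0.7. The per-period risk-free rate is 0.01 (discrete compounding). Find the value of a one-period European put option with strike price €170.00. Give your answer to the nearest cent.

€43.66

Risk-neutral probability p = (1 + 0.01 − 0.7)/(1.5 − 0.7) = 0.3100/0.8000 = 0.3875
Terminal stock prices: S_u = 210, S_d = 98
Terminal payoffs (K − S): max(-40, 0) = 0, max(72, 0) = 72
Node 0 (S = 140): V_0 = 1/1.01·[0.3875·0.0000 + 0.6125·72.0000] = 43.6634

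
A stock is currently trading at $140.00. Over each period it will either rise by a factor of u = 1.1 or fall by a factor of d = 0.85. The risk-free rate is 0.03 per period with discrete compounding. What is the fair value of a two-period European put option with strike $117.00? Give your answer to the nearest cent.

$1.17

Risk-neutral probability p = (1 + 0.03 − 0.85)/(1.1 − 0.85) = 0.1800/0.2500 = 0.7200
Terminal stock prices: S_uu = 169.4, S_ud = 130.9, S_dd = 101.1
Terminal payoffs (K − S): max(-52.4, 0) = 0, max(-13.9, 0) = 0, max(15.85, 0) = 15.85
Node u (S = 154): V_u = 1/1.03·[0.7200·0.0000 + 0.2800·0.0000] = 0.0000
Node d (S = 119): V_d = 1/1.03·[0.7200·0.0000 + 0.2800·15.8500] = 4.3087
Node 0 (S = 140): V_0 = 1/1.03·[0.7200·0.0000 + 0.2800·4.3087] = 1.1713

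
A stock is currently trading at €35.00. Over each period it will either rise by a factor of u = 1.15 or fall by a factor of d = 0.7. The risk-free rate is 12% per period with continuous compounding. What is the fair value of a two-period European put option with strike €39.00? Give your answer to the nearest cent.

Risk-neutral probability p = (e^0.12 − 0.7)/(1.15 − 0.7) = 0.4275/0.4500 = 0.9500
Terminal stock prices: S_uu = 46.29, S_ud = 28.17, S_dd = 17.15
Terminal payoffs (K − S): max(-7.287, 0) = 0, max(10.83, 0) = 10.83, max(21.85, 0) = 21.85
Node u (S = 40.25): V_u = e^(−0.12)·[0.9500·0.0000 + 0.0500·10.8250] = 0.4801
Node d (S = 24.5): V_d = e^(−0.12)·[0.9500·10.8250 + 0.0500·21.8500] = 10.0899
Node 0 (S = 35): V_0 = e^(−0.12)·[0.9500·0.4801 + 0.0500·10.0899] = 0.8520

€0.85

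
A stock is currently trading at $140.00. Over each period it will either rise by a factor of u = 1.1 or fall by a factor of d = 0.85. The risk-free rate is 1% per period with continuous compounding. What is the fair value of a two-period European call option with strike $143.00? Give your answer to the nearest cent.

Risk-neutral probability p = (e^0.01 − 0.85)/(1.1 − 0.85) = 0.1601/0.2500 = 0.6402
Terminal stock prices: S_uu = 169.4, S_ud = 130.9, S_dd = 101.1
Terminal payoffs (S − K): max(26.4, 0) = 26.4, max(-12.1, 0) = 0, max(-41.85, 0) = 0
Node u (S = 154): V_u = e^(−0.01)·[0.6402·26.4000 + 0.3598·0.0000] = 16.7331
Node d (S = 119): V_d = e^(−0.01)·[0.6402·0.0000 + 0.3598·0.0000] = 0.0000
Node 0 (S = 140): V_0 = e^(−0.01)·[0.6402·16.7331 + 0.3598·0.0000] = 10.6060

$10.61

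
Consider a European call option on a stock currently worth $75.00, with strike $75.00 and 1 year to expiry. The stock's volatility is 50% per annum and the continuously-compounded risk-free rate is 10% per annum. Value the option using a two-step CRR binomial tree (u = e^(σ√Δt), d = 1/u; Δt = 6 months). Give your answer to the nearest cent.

$16.31

CRR parameters: u = e^(σ√Δt) = e^(0.5·√0.5) = 1.4241, d = 1/u = 0.7022
Per-period rate: rΔt = 0.1·0.5 = 0.05, so R = e^0.05 = 1.0513
Risk-neutral probability p = (e^0.05 − 0.7022)/(1.4241 − 0.7022) = 0.3491/0.7219 = 0.4835
Terminal stock prices: S_uu = 152.1, S_ud = 75, S_dd = 36.98
Terminal payoffs (S − K): max(77.11, 0) = 77.11, max(0, 0) = 0, max(-38.02, 0) = 0
Node u (S = 106.8): V_u = e^(−0.05)·[0.4835·77.1086 + 0.5165·0.0000] = 35.4667
Node d (S = 52.66): V_d = e^(−0.05)·[0.4835·0.0000 + 0.5165·0.0000] = 0.0000
Node 0 (S = 75): V_0 = e^(−0.05)·[0.4835·35.4667 + 0.5165·0.0000] = 16.3132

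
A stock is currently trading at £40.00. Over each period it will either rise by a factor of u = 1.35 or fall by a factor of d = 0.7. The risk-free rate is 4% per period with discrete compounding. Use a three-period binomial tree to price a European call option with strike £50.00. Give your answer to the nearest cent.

Risk-neutral probability p = (1 + 0.04 − 0.7)/(1.35 − 0.7) = 0.3400/0.6500 = 0.5231
Terminal stock prices: S_uuu = 98.42, S_uud = 51.03, S_udd = 26.46, S_ddd = 13.72
Terminal payoffs (S − K): max(48.42, 0) = 48.42, max(1.03, 0) = 1.03, max(-23.54, 0) = 0, max(-36.28, 0) = 0
Node uu (S = 72.9): V_uu = 1/1.04·[0.5231·48.4150 + 0.4769·1.0300] = 24.8231
Node ud (S = 37.8): V_ud = 1/1.04·[0.5231·1.0300 + 0.4769·0.0000] = 0.5180
Node dd (S = 19.6): V_dd = 1/1.04·[0.5231·0.0000 + 0.4769·0.0000] = 0.0000
Node u (S = 54): V_u = 1/1.04·[0.5231·24.8231 + 0.4769·0.5180] = 12.7225
Node d (S = 28): V_d = 1/1.04·[0.5231·0.5180 + 0.4769·0.0000] = 0.2606
Node 0 (S = 40): V_0 = 1/1.04·[0.5231·12.7225 + 0.4769·0.2606] = 6.5184

£6.52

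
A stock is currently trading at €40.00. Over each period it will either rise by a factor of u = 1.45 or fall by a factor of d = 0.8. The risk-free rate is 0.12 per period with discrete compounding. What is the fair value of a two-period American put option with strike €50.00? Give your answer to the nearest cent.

€10.00

Risk-neutral probability p = (1 + 0.12 − 0.8)/(1.45 − 0.8) = 0.3200/0.6500 = 0.4923
Terminal stock prices: S_uu = 84.1, S_ud = 46.4, S_dd = 25.6
Terminal payoffs (K − S): max(-34.1, 0) = 0, max(3.6, 0) = 3.6, max(24.4, 0) = 24.4
Node u (S = 58): continuation = 1/1.12·[0.4923·0.0000 + 0.5077·3.6000] = 1.6319; exercise value = 0.0000 ≤ continuation, so V_u = 1.6319
Node d (S = 32): continuation = 1/1.12·[0.4923·3.6000 + 0.5077·24.4000] = 12.6429; exercise value = 18.0000 > continuation, so V_d = 18.0000 (exercise)
Node 0 (S = 40): continuation = 1/1.12·[0.4923·1.6319 + 0.5077·18.0000] = 8.8766; exercise value = 10.0000 > continuation, so V_0 = 10.0000 (exercise)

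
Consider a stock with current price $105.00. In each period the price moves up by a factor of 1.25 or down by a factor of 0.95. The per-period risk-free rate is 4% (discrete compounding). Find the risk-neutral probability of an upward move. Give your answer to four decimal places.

p = 0.3000

Risk-neutral probability p = (1 + 0.04 − 0.95)/(1.25 − 0.95) = 0.0900/0.3000 = 0.3000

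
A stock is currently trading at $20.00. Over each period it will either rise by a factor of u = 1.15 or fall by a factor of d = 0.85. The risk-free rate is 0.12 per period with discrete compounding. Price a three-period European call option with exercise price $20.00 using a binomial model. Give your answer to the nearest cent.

$5.83

Risk-neutral probability p = (1 + 0.12 − 0.85)/(1.15 − 0.85) = 0.2700/0.3000 = 0.9000
Terminal stock prices: S_uuu = 30.42, S_uud = 22.48, S_udd = 16.62, S_ddd = 12.28
Terminal payoffs (S − K): max(10.42, 0) = 10.42, max(2.482, 0) = 2.482, max(-3.383, 0) = 0, max(-7.718, 0) = 0
Node uu (S = 26.45): V_uu = 1/1.12·[0.9000·10.4175 + 0.1000·2.4825] = 8.5929
Node ud (S = 19.55): V_ud = 1/1.12·[0.9000·2.4825 + 0.1000·0.0000] = 1.9949
Node dd (S = 14.45): V_dd = 1/1.12·[0.9000·0.0000 + 0.1000·0.0000] = 0.0000
Node u (S = 23): V_u = 1/1.12·[0.9000·8.5929 + 0.1000·1.9949] = 7.0831
Node d (S = 17): V_d = 1/1.12·[0.9000·1.9949 + 0.1000·0.0000] = 1.6030
Node 0 (S = 20): V_0 = 1/1.12·[0.9000·7.0831 + 0.1000·1.6030] = 5.8349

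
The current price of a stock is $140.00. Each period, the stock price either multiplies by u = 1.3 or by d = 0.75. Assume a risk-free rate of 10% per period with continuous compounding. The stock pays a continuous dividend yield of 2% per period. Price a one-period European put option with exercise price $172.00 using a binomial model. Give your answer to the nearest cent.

$23.89

Per-period risk-free factor R = e^0.1 = 1.1052; dividend-adjusted growth = e^(0.1−0.02) = 1.0833.
Risk-neutral probability p = (1.0833 − 0.75)/(1.3 − 0.75) = 0.3333/0.5500 = 0.6060
Terminal stock prices: S_u = 182, S_d = 105
Terminal payoffs (K − S): max(-10, 0) = 0, max(67, 0) = 67
Node 0 (S = 140): V_0 = e^(−0.1)·[0.6060·0.0000 + 0.3940·67.0000] = 23.8873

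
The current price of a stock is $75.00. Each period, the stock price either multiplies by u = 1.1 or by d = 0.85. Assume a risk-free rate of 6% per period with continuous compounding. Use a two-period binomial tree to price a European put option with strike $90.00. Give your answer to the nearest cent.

Risk-neutral probability p = (e^0.06 − 0.85)/(1.1 − 0.85) = 0.2118/0.2500 = 0.8473
Terminal stock prices: S_uu = 90.75, S_ud = 70.12, S_dd = 54.19
Terminal payoffs (K − S): max(-0.75, 0) = 0, max(19.88, 0) = 19.88, max(35.81, 0) = 35.81
Node u (S = 82.5): V_u = e^(−0.06)·[0.8473·0.0000 + 0.1527·19.8750] = 2.8573
Node d (S = 63.75): V_d = e^(−0.06)·[0.8473·19.8750 + 0.1527·35.8125] = 21.0088
Node 0 (S = 75): V_0 = e^(−0.06)·[0.8473·2.8573 + 0.1527·21.0088] = 5.3004

$5.30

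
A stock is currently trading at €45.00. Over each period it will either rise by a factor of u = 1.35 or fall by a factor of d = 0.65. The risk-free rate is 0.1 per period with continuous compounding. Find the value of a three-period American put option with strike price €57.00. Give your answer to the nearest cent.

€12.45

Risk-neutral probability p = (e^0.1 − 0.65)/(1.35 − 0.65) = 0.4552/0.7000 = 0.6502
Terminal stock prices: S_uuu = 110.7, S_uud = 53.31, S_udd = 25.67, S_ddd = 12.36
Terminal payoffs (K − S): max(-53.72, 0) = 0, max(3.692, 0) = 3.692, max(31.33, 0) = 31.33, max(44.64, 0) = 44.64
Node uu (S = 82.01): continuation = e^(−0.1)·[0.6502·0.0000 + 0.3498·3.6919] = 1.1684; exercise value = 0.0000 ≤ continuation, so V_uu = 1.1684
Node ud (S = 39.49): continuation = e^(−0.1)·[0.6502·3.6919 + 0.3498·31.3331] = 12.0882; exercise value = 17.5125 > continuation, so V_ud = 17.5125 (exercise)
Node dd (S = 19.01): continuation = e^(−0.1)·[0.6502·31.3331 + 0.3498·44.6419] = 32.5632; exercise value = 37.9875 > continuation, so V_dd = 37.9875 (exercise)
Node u (S = 60.75): continuation = e^(−0.1)·[0.6502·1.1684 + 0.3498·17.5125] = 6.2297; exercise value = 0.0000 ≤ continuation, so V_u = 6.2297
Node d (S = 29.25): continuation = e^(−0.1)·[0.6502·17.5125 + 0.3498·37.9875] = 22.3257; exercise value = 27.7500 > continuation, so V_d = 27.7500 (exercise)
Node 0 (S = 45): continuation = e^(−0.1)·[0.6502·6.2297 + 0.3498·27.7500] = 12.4474; exercise value = 12.0000 ≤ continuation, so V_0 = 12.4474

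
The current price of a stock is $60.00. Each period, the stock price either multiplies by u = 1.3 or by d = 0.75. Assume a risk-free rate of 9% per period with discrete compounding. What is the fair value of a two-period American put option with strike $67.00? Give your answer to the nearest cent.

$9.40

Risk-neutral probability p = (1 + 0.09 − 0.75)/(1.3 − 0.75) = 0.3400/0.5500 = 0.6182
Terminal stock prices: S_uu = 101.4, S_ud = 58.5, S_dd = 33.75
Terminal payoffs (K − S): max(-34.4, 0) = 0, max(8.5, 0) = 8.5, max(33.25, 0) = 33.25
Node u (S = 78): continuation = 1/1.09·[0.6182·0.0000 + 0.3818·8.5000] = 2.9775; exercise value = 0.0000 ≤ continuation, so V_u = 2.9775
Node d (S = 45): continuation = 1/1.09·[0.6182·8.5000 + 0.3818·33.2500] = 16.4679; exercise value = 22.0000 > continuation, so V_d = 22.0000 (exercise)
Node 0 (S = 60): continuation = 1/1.09·[0.6182·2.9775 + 0.3818·22.0000] = 9.3951; exercise value = 7.0000 ≤ continuation, so V_0 = 9.3951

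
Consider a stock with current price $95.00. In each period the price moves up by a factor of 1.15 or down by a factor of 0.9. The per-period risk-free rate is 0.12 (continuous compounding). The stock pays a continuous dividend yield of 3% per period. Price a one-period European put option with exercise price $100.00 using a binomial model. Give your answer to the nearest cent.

$2.87

Per-period risk-free factor R = e^0.12 = 1.1275; dividend-adjusted growth = e^(0.12−0.03) = 1.0942.
Risk-neutral probability p = (1.0942 − 0.9)/(1.15 − 0.9) = 0.1942/0.2500 = 0.7767
Terminal stock prices: S_u = 109.2, S_d = 85.5
Terminal payoffs (K − S): max(-9.25, 0) = 0, max(14.5, 0) = 14.5
Node 0 (S = 95): V_0 = e^(−0.12)·[0.7767·0.0000 + 0.2233·14.5000] = 2.8718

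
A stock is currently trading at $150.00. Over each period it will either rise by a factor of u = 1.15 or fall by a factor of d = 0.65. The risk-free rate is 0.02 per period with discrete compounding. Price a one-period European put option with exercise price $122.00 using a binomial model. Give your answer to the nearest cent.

Risk-neutral probability p = (1 + 0.02 − 0.65)/(1.15 − 0.65) = 0.3700/0.5000 = 0.7400
Terminal stock prices: S_u = 172.5, S_d = 97.5
Terminal payoffs (K − S): max(-50.5, 0) = 0, max(24.5, 0) = 24.5
Node 0 (S = 150): V_0 = 1/1.02·[0.7400·0.0000 + 0.2600·24.5000] = 6.2451

$6.25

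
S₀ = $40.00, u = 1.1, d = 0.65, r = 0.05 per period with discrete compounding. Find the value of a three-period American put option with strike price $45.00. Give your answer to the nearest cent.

Risk-neutral probability p = (1 + 0.05 − 0.65)/(1.1 − 0.65) = 0.4000/0.4500 = 0.8889
Terminal stock prices: S_uuu = 53.24, S_uud = 31.46, S_udd = 18.59, S_ddd = 10.98
Terminal payoffs (K − S): max(-8.24, 0) = 0, max(13.54, 0) = 13.54, max(26.41, 0) = 26.41, max(34.02, 0) = 34.02
Node uu (S = 48.4): continuation = 1/1.05·[0.8889·0.0000 + 0.1111·13.5400] = 1.4328; exercise value = 0.0000 ≤ continuation, so V_uu = 1.4328
Node ud (S = 28.6): continuation = 1/1.05·[0.8889·13.5400 + 0.1111·26.4100] = 14.2571; exercise value = 16.4000 > continuation, so V_ud = 16.4000 (exercise)
Node dd (S = 16.9): continuation = 1/1.05·[0.8889·26.4100 + 0.1111·34.0150] = 25.9571; exercise value = 28.1000 > continuation, so V_dd = 28.1000 (exercise)
Node u (S = 44): continuation = 1/1.05·[0.8889·1.4328 + 0.1111·16.4000] = 2.9484; exercise value = 1.0000 ≤ continuation, so V_u = 2.9484
Node d (S = 26): continuation = 1/1.05·[0.8889·16.4000 + 0.1111·28.1000] = 16.8571; exercise value = 19.0000 > continuation, so V_d = 19.0000 (exercise)
Node 0 (S = 40): continuation = 1/1.05·[0.8889·2.9484 + 0.1111·19.0000] = 4.5066; exercise value = 5.0000 > continuation, so V_0 = 5.0000 (exercise)

$5.00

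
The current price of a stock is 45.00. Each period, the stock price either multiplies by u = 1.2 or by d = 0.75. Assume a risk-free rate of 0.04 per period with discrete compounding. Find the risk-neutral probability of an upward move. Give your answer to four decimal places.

p = 0.6444

Risk-neutral probability p = (1 + 0.04 − 0.75)/(1.2 − 0.75) = 0.2900/0.4500 = 0.6444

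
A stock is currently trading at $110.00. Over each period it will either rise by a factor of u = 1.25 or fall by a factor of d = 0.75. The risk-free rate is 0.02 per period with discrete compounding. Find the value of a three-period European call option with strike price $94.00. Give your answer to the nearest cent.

Risk-neutral probability p = (1 + 0.02 − 0.75)/(1.25 − 0.75) = 0.2700/0.5000 = 0.5400
Terminal stock prices: S_uuu = 214.8, S_uud = 128.9, S_udd = 77.34, S_ddd = 46.41
Terminal payoffs (S − K): max(120.8, 0) = 120.8, max(34.91, 0) = 34.91, max(-16.66, 0) = 0, max(-47.59, 0) = 0
Node uu (S = 171.9): V_uu = 1/1.02·[0.5400·120.8438 + 0.4600·34.9062] = 79.7181
Node ud (S = 103.1): V_ud = 1/1.02·[0.5400·34.9062 + 0.4600·0.0000] = 18.4798
Node dd (S = 61.88): V_dd = 1/1.02·[0.5400·0.0000 + 0.4600·0.0000] = 0.0000
Node u (S = 137.5): V_u = 1/1.02·[0.5400·79.7181 + 0.4600·18.4798] = 50.5377
Node d (S = 82.5): V_d = 1/1.02·[0.5400·18.4798 + 0.4600·0.0000] = 9.7834
Node 0 (S = 110): V_0 = 1/1.02·[0.5400·50.5377 + 0.4600·9.7834] = 31.1674

$31.17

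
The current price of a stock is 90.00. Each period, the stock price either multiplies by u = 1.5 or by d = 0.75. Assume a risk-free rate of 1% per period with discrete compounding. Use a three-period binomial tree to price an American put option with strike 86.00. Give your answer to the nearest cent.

17.69

Risk-neutral probability p = (1 + 0.01 − 0.75)/(1.5 − 0.75) = 0.2600/0.7500 = 0.3467
Terminal stock prices: S_uuu = 303.8, S_uud = 151.9, S_udd = 75.94, S_ddd = 37.97
Terminal payoffs (K − S): max(-217.8, 0) = 0, max(-65.88, 0) = 0, max(10.06, 0) = 10.06, max(48.03, 0) = 48.03
Node uu (S = 202.5): continuation = 1/1.01·[0.3467·0.0000 + 0.6533·0.0000] = 0.0000; exercise value = 0.0000 ≤ continuation, so V_uu = 0.0000
Node ud (S = 101.2): continuation = 1/1.01·[0.3467·0.0000 + 0.6533·10.0625] = 6.5091; exercise value = 0.0000 ≤ continuation, so V_ud = 6.5091
Node dd (S = 50.62): continuation = 1/1.01·[0.3467·10.0625 + 0.6533·48.0312] = 34.5235; exercise value = 35.3750 > continuation, so V_dd = 35.3750 (exercise)
Node u (S = 135): continuation = 1/1.01·[0.3467·0.0000 + 0.6533·6.5091] = 4.2105; exercise value = 0.0000 ≤ continuation, so V_u = 4.2105
Node d (S = 67.5): continuation = 1/1.01·[0.3467·6.5091 + 0.6533·35.3750] = 25.1170; exercise value = 18.5000 ≤ continuation, so V_d = 25.1170
Node 0 (S = 90): continuation = 1/1.01·[0.3467·4.2105 + 0.6533·25.1170] = 17.6925; exercise value = 0.0000 ≤ continuation, so V_0 = 17.6925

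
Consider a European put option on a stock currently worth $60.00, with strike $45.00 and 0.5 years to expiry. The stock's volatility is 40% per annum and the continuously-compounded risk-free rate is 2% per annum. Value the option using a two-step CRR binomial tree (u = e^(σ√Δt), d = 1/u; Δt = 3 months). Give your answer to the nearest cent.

CRR parameters: u = e^(σ√Δt) = e^(0.4·√0.25) = 1.2214, d = 1/u = 0.8187
Per-period rate: rΔt = 0.02·0.25 = 0.005, so R = e^0.005 = 1.0050
Risk-neutral probability p = (e^0.005 − 0.8187)/(1.2214 − 0.8187) = 0.1863/0.4027 = 0.4626
Terminal stock prices: S_uu = 89.51, S_ud = 60, S_dd = 40.22
Terminal payoffs (K − S): max(-44.51, 0) = 0, max(-15, 0) = 0, max(4.781, 0) = 4.781
Node u (S = 73.28): V_u = e^(−0.005)·[0.4626·0.0000 + 0.5374·0.0000] = 0.0000
Node d (S = 49.12): V_d = e^(−0.005)·[0.4626·0.0000 + 0.5374·4.7808] = 2.5563
Node 0 (S = 60): V_0 = e^(−0.005)·[0.4626·0.0000 + 0.5374·2.5563] = 1.3669

$1.37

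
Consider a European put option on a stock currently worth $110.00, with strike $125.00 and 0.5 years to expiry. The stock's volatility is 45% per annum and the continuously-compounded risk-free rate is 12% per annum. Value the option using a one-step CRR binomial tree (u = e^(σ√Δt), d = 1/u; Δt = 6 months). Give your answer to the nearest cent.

CRR parameters: u = e^(σ√Δt) = e^(0.45·√0.5) = 1.3746, d = 1/u = 0.7275
Per-period rate: rΔt = 0.12·0.5 = 0.06, so R = e^0.06 = 1.0618
Risk-neutral probability p = (e^0.06 − 0.7275)/(1.3746 − 0.7275) = 0.3344/0.6472 = 0.5167
Terminal stock prices: S_u = 151.2, S_d = 80.02
Terminal payoffs (K − S): max(-26.21, 0) = 0, max(44.98, 0) = 44.98
Node 0 (S = 110): V_0 = e^(−0.06)·[0.5167·0.0000 + 0.4833·44.9795] = 20.4743

$20.47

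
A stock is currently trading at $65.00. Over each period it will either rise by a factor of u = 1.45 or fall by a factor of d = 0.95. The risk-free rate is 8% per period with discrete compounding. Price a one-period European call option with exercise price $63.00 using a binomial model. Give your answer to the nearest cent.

$7.52

Risk-neutral probability p = (1 + 0.08 − 0.95)/(1.45 − 0.95) = 0.1300/0.5000 = 0.2600
Terminal stock prices: S_u = 94.25, S_d = 61.75
Terminal payoffs (S − K): max(31.25, 0) = 31.25, max(-1.25, 0) = 0
Node 0 (S = 65): V_0 = 1/1.08·[0.2600·31.2500 + 0.7400·0.0000] = 7.5231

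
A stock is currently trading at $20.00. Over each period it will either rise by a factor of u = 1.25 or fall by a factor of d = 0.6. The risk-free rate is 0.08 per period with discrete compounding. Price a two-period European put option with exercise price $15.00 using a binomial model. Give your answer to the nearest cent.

$0.46

Risk-neutral probability p = (1 + 0.08 − 0.6)/(1.25 − 0.6) = 0.4800/0.6500 = 0.7385
Terminal stock prices: S_uu = 31.25, S_ud = 15, S_dd = 7.2
Terminal payoffs (K − S): max(-16.25, 0) = 0, max(0, 0) = 0, max(7.8, 0) = 7.8
Node u (S = 25): V_u = 1/1.08·[0.7385·0.0000 + 0.2615·0.0000] = 0.0000
Node d (S = 12): V_d = 1/1.08·[0.7385·0.0000 + 0.2615·7.8000] = 1.8889
Node 0 (S = 20): V_0 = 1/1.08·[0.7385·0.0000 + 0.2615·1.8889] = 0.4574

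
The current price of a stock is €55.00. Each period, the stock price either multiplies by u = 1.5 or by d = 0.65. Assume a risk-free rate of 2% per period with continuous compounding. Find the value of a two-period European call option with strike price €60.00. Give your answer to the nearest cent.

€11.62

Risk-neutral probability p = (e^0.02 − 0.65)/(1.5 − 0.65) = 0.3702/0.8500 = 0.4355
Terminal stock prices: S_uu = 123.8, S_ud = 53.62, S_dd = 23.24
Terminal payoffs (S − K): max(63.75, 0) = 63.75, max(-6.375, 0) = 0, max(-36.76, 0) = 0
Node u (S = 82.5): V_u = e^(−0.02)·[0.4355·63.7500 + 0.5645·0.0000] = 27.2153
Node d (S = 35.75): V_d = e^(−0.02)·[0.4355·0.0000 + 0.5645·0.0000] = 0.0000
Node 0 (S = 55): V_0 = e^(−0.02)·[0.4355·27.2153 + 0.5645·0.0000] = 11.6184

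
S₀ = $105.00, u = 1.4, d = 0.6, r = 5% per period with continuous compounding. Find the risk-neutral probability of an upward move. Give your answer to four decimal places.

Risk-neutral probability p = (e^0.05 − 0.6)/(1.4 − 0.6) = 0.4513/0.8000 = 0.5641

p = 0.5641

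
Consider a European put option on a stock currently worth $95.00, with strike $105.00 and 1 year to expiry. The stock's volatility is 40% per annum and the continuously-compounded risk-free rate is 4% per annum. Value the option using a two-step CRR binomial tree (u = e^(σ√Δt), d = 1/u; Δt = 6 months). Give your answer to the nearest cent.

$18.82

CRR parameters: u = e^(σ√Δt) = e^(0.4·√0.5) = 1.3269, d = 1/u = 0.7536
Per-period rate: rΔt = 0.04·0.5 = 0.02, so R = e^0.02 = 1.0202
Risk-neutral probability p = (e^0.02 − 0.7536)/(1.3269 − 0.7536) = 0.2666/0.5733 = 0.4650
Terminal stock prices: S_uu = 167.3, S_ud = 95, S_dd = 53.96
Terminal payoffs (K − S): max(-62.26, 0) = 0, max(10, 0) = 10, max(51.04, 0) = 51.04
Node u (S = 126.1): V_u = e^(−0.02)·[0.4650·0.0000 + 0.5350·10.0000] = 5.2441
Node d (S = 71.6): V_d = e^(−0.02)·[0.4650·10.0000 + 0.5350·51.0428] = 31.3252
Node 0 (S = 95): V_0 = e^(−0.02)·[0.4650·5.2441 + 0.5350·31.3252] = 18.8175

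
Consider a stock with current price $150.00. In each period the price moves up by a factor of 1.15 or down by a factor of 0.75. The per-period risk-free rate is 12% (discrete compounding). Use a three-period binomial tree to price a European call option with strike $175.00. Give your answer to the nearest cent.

$29.93

Risk-neutral probability p = (1 + 0.12 − 0.75)/(1.15 − 0.75) = 0.3700/0.4000 = 0.9250
Terminal stock prices: S_uuu = 228.1, S_uud = 148.8, S_udd = 97.03, S_ddd = 63.28
Terminal payoffs (S − K): max(53.13, 0) = 53.13, max(-26.22, 0) = 0, max(-77.97, 0) = 0, max(-111.7, 0) = 0
Node uu (S = 198.4): V_uu = 1/1.12·[0.9250·53.1312 + 0.0750·0.0000] = 43.8807
Node ud (S = 129.4): V_ud = 1/1.12·[0.9250·0.0000 + 0.0750·0.0000] = 0.0000
Node dd (S = 84.38): V_dd = 1/1.12·[0.9250·0.0000 + 0.0750·0.0000] = 0.0000
Node u (S = 172.5): V_u = 1/1.12·[0.9250·43.8807 + 0.0750·0.0000] = 36.2408
Node d (S = 112.5): V_d = 1/1.12·[0.9250·0.0000 + 0.0750·0.0000] = 0.0000
Node 0 (S = 150): V_0 = 1/1.12·[0.9250·36.2408 + 0.0750·0.0000] = 29.9310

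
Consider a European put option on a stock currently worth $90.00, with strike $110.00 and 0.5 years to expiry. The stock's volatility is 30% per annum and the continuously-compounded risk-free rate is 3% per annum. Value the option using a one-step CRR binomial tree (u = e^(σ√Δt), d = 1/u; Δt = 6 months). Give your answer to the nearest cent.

CRR parameters: u = e^(σ√Δt) = e^(0.3·√0.5) = 1.2363, d = 1/u = 0.8089
Per-period rate: rΔt = 0.03·0.5 = 0.015, so R = e^0.015 = 1.0151
Risk-neutral probability p = (e^0.015 − 0.8089)/(1.2363 − 0.8089) = 0.2063/0.4275 = 0.4825
Terminal stock prices: S_u = 111.3, S_d = 72.8
Terminal payoffs (K − S): max(-1.268, 0) = 0, max(37.2, 0) = 37.2
Node 0 (S = 90): V_0 = e^(−0.015)·[0.4825·0.0000 + 0.5175·37.2028] = 18.9650

$18.97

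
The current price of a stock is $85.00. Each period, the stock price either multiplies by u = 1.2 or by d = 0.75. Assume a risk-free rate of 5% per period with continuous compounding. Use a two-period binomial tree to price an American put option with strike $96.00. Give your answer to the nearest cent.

$14.04

Risk-neutral probability p = (e^0.05 − 0.75)/(1.2 − 0.75) = 0.3013/0.4500 = 0.6695
Terminal stock prices: S_uu = 122.4, S_ud = 76.5, S_dd = 47.81
Terminal payoffs (K − S): max(-26.4, 0) = 0, max(19.5, 0) = 19.5, max(48.19, 0) = 48.19
Node u (S = 102): continuation = e^(−0.05)·[0.6695·0.0000 + 0.3305·19.5000] = 6.1306; exercise value = 0.0000 ≤ continuation, so V_u = 6.1306
Node d (S = 63.75): continuation = e^(−0.05)·[0.6695·19.5000 + 0.3305·48.1875] = 27.5680; exercise value = 32.2500 > continuation, so V_d = 32.2500 (exercise)
Node 0 (S = 85): continuation = e^(−0.05)·[0.6695·6.1306 + 0.3305·32.2500] = 14.0433; exercise value = 11.0000 ≤ continuation, so V_0 = 14.0433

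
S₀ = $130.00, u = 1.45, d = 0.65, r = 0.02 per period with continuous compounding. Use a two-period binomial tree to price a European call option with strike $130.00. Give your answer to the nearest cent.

Risk-neutral probability p = (e^0.02 − 0.65)/(1.45 − 0.65) = 0.3702/0.8000 = 0.4628
Terminal stock prices: S_uu = 273.3, S_ud = 122.5, S_dd = 54.93
Terminal payoffs (S − K): max(143.3, 0) = 143.3, max(-7.475, 0) = 0, max(-75.07, 0) = 0
Node u (S = 188.5): V_u = e^(−0.02)·[0.4628·143.3250 + 0.5372·0.0000] = 65.0106
Node d (S = 84.5): V_d = e^(−0.02)·[0.4628·0.0000 + 0.5372·0.0000] = 0.0000
Node 0 (S = 130): V_0 = e^(−0.02)·[0.4628·65.0106 + 0.5372·0.0000] = 29.4881

$29.49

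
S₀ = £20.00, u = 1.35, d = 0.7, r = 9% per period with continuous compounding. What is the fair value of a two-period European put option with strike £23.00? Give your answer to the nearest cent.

Risk-neutral probability p = (e^0.09 − 0.7)/(1.35 − 0.7) = 0.3942/0.6500 = 0.6064
Terminal stock prices: S_uu = 36.45, S_ud = 18.9, S_dd = 9.8
Terminal payoffs (K − S): max(-13.45, 0) = 0, max(4.1, 0) = 4.1, max(13.2, 0) = 13.2
Node u (S = 27): V_u = e^(−0.09)·[0.6064·0.0000 + 0.3936·4.1000] = 1.4748
Node d (S = 14): V_d = e^(−0.09)·[0.6064·4.1000 + 0.3936·13.2000] = 7.0204
Node 0 (S = 20): V_0 = e^(−0.09)·[0.6064·1.4748 + 0.3936·7.0204] = 3.3426

£3.34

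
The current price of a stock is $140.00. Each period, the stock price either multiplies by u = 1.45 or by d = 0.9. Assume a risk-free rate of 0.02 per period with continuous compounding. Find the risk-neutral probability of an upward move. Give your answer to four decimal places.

Risk-neutral probability p = (e^0.02 − 0.9)/(1.45 − 0.9) = 0.1202/0.5500 = 0.2185

p = 0.2185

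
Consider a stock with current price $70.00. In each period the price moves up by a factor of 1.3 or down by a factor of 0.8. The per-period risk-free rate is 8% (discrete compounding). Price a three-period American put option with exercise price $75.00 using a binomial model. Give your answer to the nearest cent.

$9.18

Risk-neutral probability p = (1 + 0.08 − 0.8)/(1.3 − 0.8) = 0.2800/0.5000 = 0.5600
Terminal stock prices: S_uuu = 153.8, S_uud = 94.64, S_udd = 58.24, S_ddd = 35.84
Terminal payoffs (K − S): max(-78.79, 0) = 0, max(-19.64, 0) = 0, max(16.76, 0) = 16.76, max(39.16, 0) = 39.16
Node uu (S = 118.3): continuation = 1/1.08·[0.5600·0.0000 + 0.4400·0.0000] = 0.0000; exercise value = 0.0000 ≤ continuation, so V_uu = 0.0000
Node ud (S = 72.8): continuation = 1/1.08·[0.5600·0.0000 + 0.4400·16.7600] = 6.8281; exercise value = 2.2000 ≤ continuation, so V_ud = 6.8281
Node dd (S = 44.8): continuation = 1/1.08·[0.5600·16.7600 + 0.4400·39.1600] = 24.6444; exercise value = 30.2000 > continuation, so V_dd = 30.2000 (exercise)
Node u (S = 91): continuation = 1/1.08·[0.5600·0.0000 + 0.4400·6.8281] = 2.7818; exercise value = 0.0000 ≤ continuation, so V_u = 2.7818
Node d (S = 56): continuation = 1/1.08·[0.5600·6.8281 + 0.4400·30.2000] = 15.8442; exercise value = 19.0000 > continuation, so V_d = 19.0000 (exercise)
Node 0 (S = 70): continuation = 1/1.08·[0.5600·2.7818 + 0.4400·19.0000] = 9.1832; exercise value = 5.0000 ≤ continuation, so V_0 = 9.1832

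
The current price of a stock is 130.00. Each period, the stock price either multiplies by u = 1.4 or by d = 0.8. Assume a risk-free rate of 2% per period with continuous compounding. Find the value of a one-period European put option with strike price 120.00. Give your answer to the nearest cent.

Risk-neutral probability p = (e^0.02 − 0.8)/(1.4 − 0.8) = 0.2202/0.6000 = 0.3670
Terminal stock prices: S_u = 182, S_d = 104
Terminal payoffs (K − S): max(-62, 0) = 0, max(16, 0) = 16
Node 0 (S = 130): V_0 = e^(−0.02)·[0.3670·0.0000 + 0.6330·16.0000] = 9.9274

9.93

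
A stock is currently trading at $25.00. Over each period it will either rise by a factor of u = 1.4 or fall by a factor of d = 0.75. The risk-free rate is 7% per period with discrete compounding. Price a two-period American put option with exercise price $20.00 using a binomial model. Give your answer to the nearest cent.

$1.34

Risk-neutral probability p = (1 + 0.07 − 0.75)/(1.4 − 0.75) = 0.3200/0.6500 = 0.4923
Terminal stock prices: S_uu = 49, S_ud = 26.25, S_dd = 14.06
Terminal payoffs (K − S): max(-29, 0) = 0, max(-6.25, 0) = 0, max(5.938, 0) = 5.938
Node u (S = 35): continuation = 1/1.07·[0.4923·0.0000 + 0.5077·0.0000] = 0.0000; exercise value = 0.0000 ≤ continuation, so V_u = 0.0000
Node d (S = 18.75): continuation = 1/1.07·[0.4923·0.0000 + 0.5077·5.9375] = 2.8172; exercise value = 1.2500 ≤ continuation, so V_d = 2.8172
Node 0 (S = 25): continuation = 1/1.07·[0.4923·0.0000 + 0.5077·2.8172] = 1.3367; exercise value = 0.0000 ≤ continuation, so V_0 = 1.3367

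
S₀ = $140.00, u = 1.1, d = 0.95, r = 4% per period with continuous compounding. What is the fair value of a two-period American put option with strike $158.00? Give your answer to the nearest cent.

Risk-neutral probability p = (e^0.04 − 0.95)/(1.1 − 0.95) = 0.0908/0.1500 = 0.6054
Terminal stock prices: S_uu = 169.4, S_ud = 146.3, S_dd = 126.3
Terminal payoffs (K − S): max(-11.4, 0) = 0, max(11.7, 0) = 11.7, max(31.65, 0) = 31.65
Node u (S = 154): continuation = e^(−0.04)·[0.6054·0.0000 + 0.3946·11.7000] = 4.4357; exercise value = 4.0000 ≤ continuation, so V_u = 4.4357
Node d (S = 133): continuation = e^(−0.04)·[0.6054·11.7000 + 0.3946·31.6500] = 18.8047; exercise value = 25.0000 > continuation, so V_d = 25.0000 (exercise)
Node 0 (S = 140): continuation = e^(−0.04)·[0.6054·4.4357 + 0.3946·25.0000] = 12.0582; exercise value = 18.0000 > continuation, so V_0 = 18.0000 (exercise)

$18.00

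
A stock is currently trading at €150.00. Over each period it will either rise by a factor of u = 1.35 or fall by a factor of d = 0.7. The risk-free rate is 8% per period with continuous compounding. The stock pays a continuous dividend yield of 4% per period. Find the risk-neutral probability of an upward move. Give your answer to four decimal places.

p = 0.5243

Per-period risk-free factor R = e^0.08 = 1.0833; dividend-adjusted growth = e^(0.08−0.04) = 1.0408.
Risk-neutral probability p = (1.0408 − 0.7)/(1.35 − 0.7) = 0.3408/0.6500 = 0.5243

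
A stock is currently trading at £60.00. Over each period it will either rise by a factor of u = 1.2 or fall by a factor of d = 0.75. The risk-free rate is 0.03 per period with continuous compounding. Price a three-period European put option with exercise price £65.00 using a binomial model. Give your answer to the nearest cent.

£7.96

Risk-neutral probability p = (e^0.03 − 0.75)/(1.2 − 0.75) = 0.2805/0.4500 = 0.6232
Terminal stock prices: S_uuu = 103.7, S_uud = 64.8, S_udd = 40.5, S_ddd = 25.31
Terminal payoffs (K − S): max(-38.68, 0) = 0, max(0.2, 0) = 0.2, max(24.5, 0) = 24.5, max(39.69, 0) = 39.69
Node uu (S = 86.4): V_uu = e^(−0.03)·[0.6232·0.0000 + 0.3768·0.2000] = 0.0731
Node ud (S = 54): V_ud = e^(−0.03)·[0.6232·0.2000 + 0.3768·24.5000] = 9.0790
Node dd (S = 33.75): V_dd = e^(−0.03)·[0.6232·24.5000 + 0.3768·39.6875] = 29.3290
Node u (S = 72): V_u = e^(−0.03)·[0.6232·0.0731 + 0.3768·9.0790] = 3.3638
Node d (S = 45): V_d = e^(−0.03)·[0.6232·9.0790 + 0.3768·29.3290] = 16.2147
Node 0 (S = 60): V_0 = e^(−0.03)·[0.6232·3.3638 + 0.3768·16.2147] = 7.9631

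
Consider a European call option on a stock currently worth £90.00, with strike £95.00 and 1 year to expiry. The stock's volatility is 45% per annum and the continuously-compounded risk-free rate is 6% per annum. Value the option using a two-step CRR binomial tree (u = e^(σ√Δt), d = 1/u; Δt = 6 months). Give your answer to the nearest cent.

£15.50

CRR parameters: u = e^(σ√Δt) = e^(0.45·√0.5) = 1.3746, d = 1/u = 0.7275
Per-period rate: rΔt = 0.06·0.5 = 0.03, so R = e^0.03 = 1.0305
Risk-neutral probability p = (e^0.03 − 0.7275)/(1.3746 − 0.7275) = 0.3030/0.6472 = 0.4682
Terminal stock prices: S_uu = 170.1, S_ud = 90, S_dd = 47.63
Terminal payoffs (S − K): max(75.07, 0) = 75.07, max(-5, 0) = 0, max(-47.37, 0) = 0
Node u (S = 123.7): V_u = e^(−0.03)·[0.4682·75.0693 + 0.5318·0.0000] = 34.1066
Node d (S = 65.47): V_d = e^(−0.03)·[0.4682·0.0000 + 0.5318·0.0000] = 0.0000
Node 0 (S = 90): V_0 = e^(−0.03)·[0.4682·34.1066 + 0.5318·0.0000] = 15.4958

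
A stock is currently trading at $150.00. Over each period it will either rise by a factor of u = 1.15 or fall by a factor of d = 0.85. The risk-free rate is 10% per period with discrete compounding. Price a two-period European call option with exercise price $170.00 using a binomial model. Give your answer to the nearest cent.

$16.29

Risk-neutral probability p = (1 + 0.1 − 0.85)/(1.15 − 0.85) = 0.2500/0.3000 = 0.8333
Terminal stock prices: S_uu = 198.4, S_ud = 146.6, S_dd = 108.4
Terminal payoffs (S − K): max(28.37, 0) = 28.37, max(-23.38, 0) = 0, max(-61.63, 0) = 0
Node u (S = 172.5): V_u = 1/1.1·[0.8333·28.3750 + 0.1667·0.0000] = 21.4962
Node d (S = 127.5): V_d = 1/1.1·[0.8333·0.0000 + 0.1667·0.0000] = 0.0000
Node 0 (S = 150): V_0 = 1/1.1·[0.8333·21.4962 + 0.1667·0.0000] = 16.2850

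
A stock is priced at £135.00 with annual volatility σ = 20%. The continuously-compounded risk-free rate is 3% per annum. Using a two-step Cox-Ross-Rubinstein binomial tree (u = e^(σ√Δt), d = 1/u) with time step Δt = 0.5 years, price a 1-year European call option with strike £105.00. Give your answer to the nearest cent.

CRR parameters: u = e^(σ√Δt) = e^(0.2·√0.5) = 1.1519, d = 1/u = 0.8681
Per-period rate: rΔt = 0.03·0.5 = 0.015, so R = e^0.015 = 1.0151
Risk-neutral probability p = (e^0.015 − 0.8681)/(1.1519 − 0.8681) = 0.1470/0.2838 = 0.5180
Terminal stock prices: S_uu = 179.1, S_ud = 135, S_dd = 101.7
Terminal payoffs (S − K): max(74.13, 0) = 74.13, max(30, 0) = 30, max(-3.259, 0) = 0
Node u (S = 155.5): V_u = e^(−0.015)·[0.5180·74.1310 + 0.4820·30.0000] = 52.0711
Node d (S = 117.2): V_d = e^(−0.015)·[0.5180·30.0000 + 0.4820·0.0000] = 15.3074
Node 0 (S = 135): V_0 = e^(−0.015)·[0.5180·52.0711 + 0.4820·15.3074] = 33.8381

£33.84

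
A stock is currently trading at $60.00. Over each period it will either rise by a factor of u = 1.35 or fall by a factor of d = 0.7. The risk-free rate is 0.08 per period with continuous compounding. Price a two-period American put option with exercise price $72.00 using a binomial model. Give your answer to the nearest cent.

$14.52

Risk-neutral probability p = (e^0.08 − 0.7)/(1.35 − 0.7) = 0.3833/0.6500 = 0.5897
Terminal stock prices: S_uu = 109.4, S_ud = 56.7, S_dd = 29.4
Terminal payoffs (K − S): max(-37.35, 0) = 0, max(15.3, 0) = 15.3, max(42.6, 0) = 42.6
Node u (S = 81): continuation = e^(−0.08)·[0.5897·0.0000 + 0.4103·15.3000] = 5.7953; exercise value = 0.0000 ≤ continuation, so V_u = 5.7953
Node d (S = 42): continuation = e^(−0.08)·[0.5897·15.3000 + 0.4103·42.6000] = 24.4644; exercise value = 30.0000 > continuation, so V_d = 30.0000 (exercise)
Node 0 (S = 60): continuation = e^(−0.08)·[0.5897·5.7953 + 0.4103·30.0000] = 14.5180; exercise value = 12.0000 ≤ continuation, so V_0 = 14.5180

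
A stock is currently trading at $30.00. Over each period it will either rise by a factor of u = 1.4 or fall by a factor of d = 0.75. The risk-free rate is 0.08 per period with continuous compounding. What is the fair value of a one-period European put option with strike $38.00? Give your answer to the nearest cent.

Risk-neutral probability p = (e^0.08 − 0.75)/(1.4 − 0.75) = 0.3333/0.6500 = 0.5127
Terminal stock prices: S_u = 42, S_d = 22.5
Terminal payoffs (K − S): max(-4, 0) = 0, max(15.5, 0) = 15.5
Node 0 (S = 30): V_0 = e^(−0.08)·[0.5127·0.0000 + 0.4873·15.5000] = 6.9717

$6.97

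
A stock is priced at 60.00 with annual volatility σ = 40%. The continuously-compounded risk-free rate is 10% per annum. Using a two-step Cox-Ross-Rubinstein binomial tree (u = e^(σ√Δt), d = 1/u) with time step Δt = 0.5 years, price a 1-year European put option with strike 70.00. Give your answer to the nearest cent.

CRR parameters: u = e^(σ√Δt) = e^(0.4·√0.5) = 1.3269, d = 1/u = 0.7536
Per-period rate: rΔt = 0.1·0.5 = 0.05, so R = e^0.05 = 1.0513
Risk-neutral probability p = (e^0.05 − 0.7536)/(1.3269 − 0.7536) = 0.2976/0.5733 = 0.5192
Terminal stock prices: S_uu = 105.6, S_ud = 60, S_dd = 34.08
Terminal payoffs (K − S): max(-35.64, 0) = 0, max(10, 0) = 10, max(35.92, 0) = 35.92
Node u (S = 79.61): V_u = e^(−0.05)·[0.5192·0.0000 + 0.4808·10.0000] = 4.5736
Node d (S = 45.22): V_d = e^(−0.05)·[0.5192·10.0000 + 0.4808·35.9218] = 21.3678
Node 0 (S = 60): V_0 = e^(−0.05)·[0.5192·4.5736 + 0.4808·21.3678] = 12.0314

12.03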